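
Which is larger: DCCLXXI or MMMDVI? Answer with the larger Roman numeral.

DCCLXXI = 771
MMMDVI = 3506
3506 is larger

MMMDVI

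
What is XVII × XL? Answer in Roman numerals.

XVII = 17
XL = 40
17 × 40 = 680

DCLXXX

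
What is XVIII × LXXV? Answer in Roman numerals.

XVIII = 18
LXXV = 75
18 × 75 = 1350

MCCCL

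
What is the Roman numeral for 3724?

Convert 3724 to Roman numerals:
  3724 contains 3×1000 (MMM)
  724 contains 1×500 (D)
  224 contains 2×100 (CC)
  24 contains 2×10 (XX)
  4 contains 1×4 (IV)

MMMDCCXXIV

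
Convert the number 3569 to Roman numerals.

Convert 3569 to Roman numerals:
  3569 contains 3×1000 (MMM)
  569 contains 1×500 (D)
  69 contains 1×50 (L)
  19 contains 1×10 (X)
  9 contains 1×9 (IX)

MMMDLXIX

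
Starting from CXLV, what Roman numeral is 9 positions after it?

CXLV = 145
145 + 9 = 154

CLIV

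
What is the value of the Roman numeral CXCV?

CXCV: C=100, XC=90, V=5
100 + 90 + 5 = 195

195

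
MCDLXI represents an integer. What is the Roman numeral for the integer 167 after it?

MCDLXI = 1461
1461 + 167 = 1628

MDCXXVIII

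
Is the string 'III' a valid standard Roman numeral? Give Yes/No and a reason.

'III': Check the rules: uses only the symbols I, V, X, L, C, D, M; no symbol is repeated more than three times in a row; V, L and D each appear at most once; no smaller symbol precedes a larger one (values never increase from left to right). Value: I (1) + I (1) + I (1) = 3. So it is a valid standard Roman numeral.

Yes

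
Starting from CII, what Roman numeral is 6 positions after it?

CII = 102
102 + 6 = 108

CVIII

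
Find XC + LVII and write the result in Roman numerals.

XC = 90
LVII = 57
90 + 57 = 147

CXLVII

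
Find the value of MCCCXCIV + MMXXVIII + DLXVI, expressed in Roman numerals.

MCCCXCIV = 1394, MMXXVIII = 2028, DLXVI = 566
1394 + 2028 = 3422
3422 + 566 = 3988

MMMCMLXXXVIII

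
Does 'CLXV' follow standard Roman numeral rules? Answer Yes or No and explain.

'CLXV': Check the rules: uses only the symbols I, V, X, L, C, D, M; no symbol is repeated more than three times in a row; V, L and D each appear at most once; no smaller symbol precedes a larger one (values never increase from left to right). Value: C (100) + L (50) + X (10) + V (5) = 165. So it is a valid standard Roman numeral.

Yes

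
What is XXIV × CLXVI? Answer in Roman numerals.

XXIV = 24
CLXVI = 166
24 × 166 = 3984

MMMCMLXXXIV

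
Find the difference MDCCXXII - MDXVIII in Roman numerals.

MDCCXXII = 1722
MDXVIII = 1518
1722 - 1518 = 204

CCIV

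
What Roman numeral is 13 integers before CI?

CI = 101
101 - 13 = 88

LXXXVIII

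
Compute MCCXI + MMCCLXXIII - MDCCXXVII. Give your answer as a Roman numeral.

MCCXI = 1211, MMCCLXXIII = 2273, MDCCXXVII = 1727
1211 + 2273 = 3484
3484 - 1727 = 1757

MDCCLVII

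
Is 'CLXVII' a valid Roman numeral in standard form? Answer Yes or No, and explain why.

'CLXVII': Check the rules: uses only the symbols I, V, X, L, C, D, M; no symbol is repeated more than three times in a row; V, L and D each appear at most once; no smaller symbol precedes a larger one (values never increase from left to right). Value: C (100) + L (50) + X (10) + V (5) + I (1) + I (1) = 167. So it is a valid standard Roman numeral.

Yes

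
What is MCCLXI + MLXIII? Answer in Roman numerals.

MCCLXI = 1261
MLXIII = 1063
1261 + 1063 = 2324

MMCCCXXIV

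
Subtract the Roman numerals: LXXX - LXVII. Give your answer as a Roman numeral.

LXXX = 80
LXVII = 67
80 - 67 = 13

XIII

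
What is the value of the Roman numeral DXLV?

DXLV: D=500, XL=40, V=5
500 + 40 + 5 = 545

545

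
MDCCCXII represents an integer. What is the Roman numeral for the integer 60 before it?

MDCCCXII = 1812
1812 - 60 = 1752

MDCCLII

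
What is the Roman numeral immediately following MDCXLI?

MDCXLI = 1641; next is 1642

MDCXLII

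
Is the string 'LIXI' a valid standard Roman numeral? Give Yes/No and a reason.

'LIXI': I cannot come right after the subtractive pair IX: once I is subtracted in IX, the next symbol must be smaller than I

No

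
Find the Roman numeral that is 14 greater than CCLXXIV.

CCLXXIV = 274
274 + 14 = 288

CCLXXXVIII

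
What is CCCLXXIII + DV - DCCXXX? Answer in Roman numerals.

CCCLXXIII = 373, DV = 505, DCCXXX = 730
373 + 505 = 878
878 - 730 = 148

CXLVIII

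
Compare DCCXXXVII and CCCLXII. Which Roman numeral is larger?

DCCXXXVII = 737
CCCLXII = 362
737 is larger

DCCXXXVII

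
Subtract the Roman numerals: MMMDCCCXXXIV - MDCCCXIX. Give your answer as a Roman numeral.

MMMDCCCXXXIV = 3834
MDCCCXIX = 1819
3834 - 1819 = 2015

MMXV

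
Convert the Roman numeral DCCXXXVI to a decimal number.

DCCXXXVI: D=500, C=100, C=100, X=10, X=10, X=10, V=5, I=1
500 + 100 + 100 + 10 + 10 + 10 + 5 + 1 = 736

736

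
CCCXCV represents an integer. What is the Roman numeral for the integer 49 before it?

CCCXCV = 395
395 - 49 = 346

CCCXLVI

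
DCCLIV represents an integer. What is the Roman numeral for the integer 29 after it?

DCCLIV = 754
754 + 29 = 783

DCCLXXXIII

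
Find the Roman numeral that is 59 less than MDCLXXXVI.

MDCLXXXVI = 1686
1686 - 59 = 1627

MDCXXVII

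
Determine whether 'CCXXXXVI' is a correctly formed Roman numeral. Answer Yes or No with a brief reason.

'CCXXXXVI': More than 3 consecutive X's

No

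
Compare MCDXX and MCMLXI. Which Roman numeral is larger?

MCDXX = 1420
MCMLXI = 1961
1961 is larger

MCMLXI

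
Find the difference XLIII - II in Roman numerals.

XLIII = 43
II = 2
43 - 2 = 41

XLI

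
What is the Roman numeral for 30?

Convert 30 to Roman numerals:
  30 contains 3×10 (XXX)

XXX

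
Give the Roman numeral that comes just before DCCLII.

DCCLII = 752, so the previous integer is 752 - 1 = 751

DCCLI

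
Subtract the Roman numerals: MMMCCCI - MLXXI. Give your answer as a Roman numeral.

MMMCCCI = 3301
MLXXI = 1071
3301 - 1071 = 2230

MMCCXXX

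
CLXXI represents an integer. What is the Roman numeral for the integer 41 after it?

CLXXI = 171
171 + 41 = 212

CCXII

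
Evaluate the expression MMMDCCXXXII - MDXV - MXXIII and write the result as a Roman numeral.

MMMDCCXXXII = 3732, MDXV = 1515, MXXIII = 1023
3732 - 1515 = 2217
2217 - 1023 = 1194

MCXCIV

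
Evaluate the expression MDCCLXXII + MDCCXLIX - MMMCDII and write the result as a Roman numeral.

MDCCLXXII = 1772, MDCCXLIX = 1749, MMMCDII = 3402
1772 + 1749 = 3521
3521 - 3402 = 119

CXIX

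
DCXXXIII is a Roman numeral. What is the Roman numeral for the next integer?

DCXXXIII = 633; next is 634

DCXXXIV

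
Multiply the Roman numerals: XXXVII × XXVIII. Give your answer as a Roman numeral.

XXXVII = 37
XXVIII = 28
37 × 28 = 1036

MXXXVI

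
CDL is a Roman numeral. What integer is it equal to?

CDL: CD=400, L=50
400 + 50 = 450

450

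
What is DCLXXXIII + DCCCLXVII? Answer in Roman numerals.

DCLXXXIII = 683
DCCCLXVII = 867
683 + 867 = 1550

MDL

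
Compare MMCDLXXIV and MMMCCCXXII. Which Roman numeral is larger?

MMCDLXXIV = 2474
MMMCCCXXII = 3322
3322 is larger

MMMCCCXXII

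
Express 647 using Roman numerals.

Convert 647 to Roman numerals:
  647 contains 1×500 (D)
  147 contains 1×100 (C)
  47 contains 1×40 (XL)
  7 contains 1×5 (V)
  2 contains 2×1 (II)

DCXLVII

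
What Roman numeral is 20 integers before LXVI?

LXVI = 66
66 - 20 = 46

XLVI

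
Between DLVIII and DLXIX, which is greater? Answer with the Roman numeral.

DLVIII = 558
DLXIX = 569
569 is larger

DLXIX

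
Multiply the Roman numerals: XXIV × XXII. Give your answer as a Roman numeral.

XXIV = 24
XXII = 22
24 × 22 = 528

DXXVIII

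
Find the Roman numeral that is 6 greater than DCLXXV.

DCLXXV = 675
675 + 6 = 681

DCLXXXI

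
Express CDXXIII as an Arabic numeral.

CDXXIII: CD=400, X=10, X=10, I=1, I=1, I=1
400 + 10 + 10 + 1 + 1 + 1 = 423

423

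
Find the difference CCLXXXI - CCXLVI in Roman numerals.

CCLXXXI = 281
CCXLVI = 246
281 - 246 = 35

XXXV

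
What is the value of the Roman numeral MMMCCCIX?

MMMCCCIX: M=1000, M=1000, M=1000, C=100, C=100, C=100, IX=9
1000 + 1000 + 1000 + 100 + 100 + 100 + 9 = 3309

3309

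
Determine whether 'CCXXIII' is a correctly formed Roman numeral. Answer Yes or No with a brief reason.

'CCXXIII': Check the rules: uses only the symbols I, V, X, L, C, D, M; no symbol is repeated more than three times in a row; V, L and D each appear at most once; no smaller symbol precedes a larger one (values never increase from left to right). Value: C (100) + C (100) + X (10) + X (10) + I (1) + I (1) + I (1) = 223. So it is a valid standard Roman numeral.

Yes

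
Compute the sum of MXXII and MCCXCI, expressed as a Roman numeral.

MXXII = 1022
MCCXCI = 1291
1022 + 1291 = 2313

MMCCCXIII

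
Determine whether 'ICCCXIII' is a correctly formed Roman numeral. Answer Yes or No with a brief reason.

'ICCCXIII': Invalid subtractive combination: IC

No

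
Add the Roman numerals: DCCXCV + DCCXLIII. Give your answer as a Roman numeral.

DCCXCV = 795
DCCXLIII = 743
795 + 743 = 1538

MDXXXVIII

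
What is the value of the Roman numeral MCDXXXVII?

MCDXXXVII: M=1000, CD=400, X=10, X=10, X=10, V=5, I=1, I=1
1000 + 400 + 10 + 10 + 10 + 5 + 1 + 1 = 1437

1437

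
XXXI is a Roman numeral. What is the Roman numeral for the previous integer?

XXXI = 31, so the previous integer is 31 - 1 = 30

XXX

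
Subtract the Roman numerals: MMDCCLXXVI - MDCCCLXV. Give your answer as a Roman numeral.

MMDCCLXXVI = 2776
MDCCCLXV = 1865
2776 - 1865 = 911

CMXI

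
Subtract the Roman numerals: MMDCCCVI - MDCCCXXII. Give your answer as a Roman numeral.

MMDCCCVI = 2806
MDCCCXXII = 1822
2806 - 1822 = 984

CMLXXXIV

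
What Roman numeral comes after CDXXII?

CDXXII = 422, so the next integer is 422 + 1 = 423

CDXXIII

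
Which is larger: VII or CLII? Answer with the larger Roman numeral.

VII = 7
CLII = 152
152 is larger

CLII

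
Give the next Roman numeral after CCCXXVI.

CCCXXVI = 326; next is 327

CCCXXVII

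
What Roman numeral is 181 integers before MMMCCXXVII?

MMMCCXXVII = 3227
3227 - 181 = 3046

MMMXLVI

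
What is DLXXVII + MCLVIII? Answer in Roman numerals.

DLXXVII = 577
MCLVIII = 1158
577 + 1158 = 1735

MDCCXXXV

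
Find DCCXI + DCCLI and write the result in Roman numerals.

DCCXI = 711
DCCLI = 751
711 + 751 = 1462

MCDLXII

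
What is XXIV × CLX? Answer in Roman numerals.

XXIV = 24
CLX = 160
24 × 160 = 3840

MMMDCCCXL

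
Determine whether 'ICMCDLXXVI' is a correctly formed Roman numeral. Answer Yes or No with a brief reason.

'ICMCDLXXVI': Invalid subtractive combination: IC

No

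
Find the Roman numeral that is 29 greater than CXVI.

CXVI = 116
116 + 29 = 145

CXLV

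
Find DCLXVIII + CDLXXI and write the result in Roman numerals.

DCLXVIII = 668
CDLXXI = 471
668 + 471 = 1139

MCXXXIX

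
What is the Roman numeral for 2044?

Convert 2044 to Roman numerals:
  2044 contains 2×1000 (MM)
  44 contains 1×40 (XL)
  4 contains 1×4 (IV)

MMXLIV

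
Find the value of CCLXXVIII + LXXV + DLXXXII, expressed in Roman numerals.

CCLXXVIII = 278, LXXV = 75, DLXXXII = 582
278 + 75 = 353
353 + 582 = 935

CMXXXV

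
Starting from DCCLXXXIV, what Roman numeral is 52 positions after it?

DCCLXXXIV = 784
784 + 52 = 836

DCCCXXXVI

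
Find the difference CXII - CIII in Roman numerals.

CXII = 112
CIII = 103
112 - 103 = 9

IX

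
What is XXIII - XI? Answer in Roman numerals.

XXIII = 23
XI = 11
23 - 11 = 12

XII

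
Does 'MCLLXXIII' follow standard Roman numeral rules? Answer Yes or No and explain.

'MCLLXXIII': L should not appear more than once

No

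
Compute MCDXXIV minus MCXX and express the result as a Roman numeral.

MCDXXIV = 1424
MCXX = 1120
1424 - 1120 = 304

CCCIV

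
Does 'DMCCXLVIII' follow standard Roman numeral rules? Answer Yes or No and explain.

'DMCCXLVIII': Invalid subtractive combination: DM

No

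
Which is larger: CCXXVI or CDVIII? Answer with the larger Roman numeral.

CCXXVI = 226
CDVIII = 408
408 is larger

CDVIII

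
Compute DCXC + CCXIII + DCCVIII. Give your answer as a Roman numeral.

DCXC = 690, CCXIII = 213, DCCVIII = 708
690 + 213 = 903
903 + 708 = 1611

MDCXI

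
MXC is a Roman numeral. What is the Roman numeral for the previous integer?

MXC = 1090, so the previous integer is 1090 - 1 = 1089

MLXXXIX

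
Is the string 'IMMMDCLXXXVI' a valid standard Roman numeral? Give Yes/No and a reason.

'IMMMDCLXXXVI': Invalid subtractive combination: IM

No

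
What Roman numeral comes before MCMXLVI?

MCMXLVI = 1946, so the previous integer is 1946 - 1 = 1945

MCMXLV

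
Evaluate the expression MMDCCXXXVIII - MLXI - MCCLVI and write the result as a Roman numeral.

MMDCCXXXVIII = 2738, MLXI = 1061, MCCLVI = 1256
2738 - 1061 = 1677
1677 - 1256 = 421

CDXXI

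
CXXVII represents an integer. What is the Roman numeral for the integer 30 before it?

CXXVII = 127
127 - 30 = 97

XCVII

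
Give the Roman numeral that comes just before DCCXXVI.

DCCXXVI = 726, so the previous integer is 726 - 1 = 725

DCCXXV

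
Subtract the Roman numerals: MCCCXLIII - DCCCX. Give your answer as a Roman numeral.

MCCCXLIII = 1343
DCCCX = 810
1343 - 810 = 533

DXXXIII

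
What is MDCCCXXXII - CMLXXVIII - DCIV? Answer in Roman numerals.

MDCCCXXXII = 1832, CMLXXVIII = 978, DCIV = 604
1832 - 978 = 854
854 - 604 = 250

CCL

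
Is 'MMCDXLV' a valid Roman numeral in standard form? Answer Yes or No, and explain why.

'MMCDXLV': Check the rules: uses only the symbols I, V, X, L, C, D, M; no symbol is repeated more than three times in a row; V, L and D each appear at most once; the only places a smaller symbol precedes a larger one are the allowed subtractive pairs CD, XL, the symbol right after such a pair (if any) is smaller than the pair's first symbol, and otherwise the values never increase from left to right. Value: M (1000) + M (1000) + CD (400) + XL (40) + V (5) = 2445. So it is a valid standard Roman numeral.

Yes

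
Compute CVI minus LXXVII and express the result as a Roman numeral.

CVI = 106
LXXVII = 77
106 - 77 = 29

XXIX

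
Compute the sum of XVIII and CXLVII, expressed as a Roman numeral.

XVIII = 18
CXLVII = 147
18 + 147 = 165

CLXV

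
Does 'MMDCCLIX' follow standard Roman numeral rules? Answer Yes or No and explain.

'MMDCCLIX': Check the rules: uses only the symbols I, V, X, L, C, D, M; no symbol is repeated more than three times in a row; V, L and D each appear at most once; the only place a smaller symbol precedes a larger one is the allowed subtractive pair IX, the symbol right after such a pair (if any) is smaller than the pair's first symbol, and otherwise the values never increase from left to right. Value: M (1000) + M (1000) + D (500) + C (100) + C (100) + L (50) + IX (9) = 2759. So it is a valid standard Roman numeral.

Yes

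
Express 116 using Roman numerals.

Convert 116 to Roman numerals:
  116 contains 1×100 (C)
  16 contains 1×10 (X)
  6 contains 1×5 (V)
  1 contains 1×1 (I)

CXVI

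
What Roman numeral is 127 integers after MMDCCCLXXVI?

MMDCCCLXXVI = 2876
2876 + 127 = 3003

MMMIII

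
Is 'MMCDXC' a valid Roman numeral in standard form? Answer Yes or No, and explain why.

'MMCDXC': Check the rules: uses only the symbols I, V, X, L, C, D, M; no symbol is repeated more than three times in a row; V, L and D each appear at most once; the only places a smaller symbol precedes a larger one are the allowed subtractive pairs CD, XC, the symbol right after such a pair (if any) is smaller than the pair's first symbol, and otherwise the values never increase from left to right. Value: M (1000) + M (1000) + CD (400) + XC (90) = 2490. So it is a valid standard Roman numeral.

Yes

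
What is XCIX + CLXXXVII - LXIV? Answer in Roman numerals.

XCIX = 99, CLXXXVII = 187, LXIV = 64
99 + 187 = 286
286 - 64 = 222

CCXXII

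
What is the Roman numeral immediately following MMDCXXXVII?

MMDCXXXVII = 2637, so the next integer is 2637 + 1 = 2638

MMDCXXXVIII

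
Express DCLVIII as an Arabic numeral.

DCLVIII: D=500, C=100, L=50, V=5, I=1, I=1, I=1
500 + 100 + 50 + 5 + 1 + 1 + 1 = 658

658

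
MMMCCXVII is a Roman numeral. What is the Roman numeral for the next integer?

MMMCCXVII = 3217, so the next integer is 3217 + 1 = 3218

MMMCCXVIII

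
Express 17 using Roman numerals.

Convert 17 to Roman numerals:
  17 contains 1×10 (X)
  7 contains 1×5 (V)
  2 contains 2×1 (II)

XVII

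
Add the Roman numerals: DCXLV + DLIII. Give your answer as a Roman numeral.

DCXLV = 645
DLIII = 553
645 + 553 = 1198

MCXCVIII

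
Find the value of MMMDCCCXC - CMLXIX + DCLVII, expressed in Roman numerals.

MMMDCCCXC = 3890, CMLXIX = 969, DCLVII = 657
3890 - 969 = 2921
2921 + 657 = 3578

MMMDLXXVIII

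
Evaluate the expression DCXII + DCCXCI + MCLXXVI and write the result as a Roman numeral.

DCXII = 612, DCCXCI = 791, MCLXXVI = 1176
612 + 791 = 1403
1403 + 1176 = 2579

MMDLXXIX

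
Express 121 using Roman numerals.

Convert 121 to Roman numerals:
  121 contains 1×100 (C)
  21 contains 2×10 (XX)
  1 contains 1×1 (I)

CXXI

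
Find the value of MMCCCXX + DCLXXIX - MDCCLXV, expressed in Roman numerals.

MMCCCXX = 2320, DCLXXIX = 679, MDCCLXV = 1765
2320 + 679 = 2999
2999 - 1765 = 1234

MCCXXXIV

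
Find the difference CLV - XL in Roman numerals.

CLV = 155
XL = 40
155 - 40 = 115

CXV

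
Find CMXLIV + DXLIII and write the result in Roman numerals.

CMXLIV = 944
DXLIII = 543
944 + 543 = 1487

MCDLXXXVII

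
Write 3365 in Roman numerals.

Convert 3365 to Roman numerals:
  3365 contains 3×1000 (MMM)
  365 contains 3×100 (CCC)
  65 contains 1×50 (L)
  15 contains 1×10 (X)
  5 contains 1×5 (V)

MMMCCCLXV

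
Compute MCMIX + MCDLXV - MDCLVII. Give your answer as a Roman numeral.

MCMIX = 1909, MCDLXV = 1465, MDCLVII = 1657
1909 + 1465 = 3374
3374 - 1657 = 1717

MDCCXVII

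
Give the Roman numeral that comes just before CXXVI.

CXXVI = 126; previous is 125

CXXV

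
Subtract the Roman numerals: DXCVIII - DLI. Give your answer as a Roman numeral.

DXCVIII = 598
DLI = 551
598 - 551 = 47

XLVII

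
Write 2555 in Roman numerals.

Convert 2555 to Roman numerals:
  2555 contains 2×1000 (MM)
  555 contains 1×500 (D)
  55 contains 1×50 (L)
  5 contains 1×5 (V)

MMDLV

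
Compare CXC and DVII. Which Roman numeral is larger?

CXC = 190
DVII = 507
507 is larger

DVII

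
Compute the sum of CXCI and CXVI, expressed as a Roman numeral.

CXCI = 191
CXVI = 116
191 + 116 = 307

CCCVII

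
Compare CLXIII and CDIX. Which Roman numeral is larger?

CLXIII = 163
CDIX = 409
409 is larger

CDIX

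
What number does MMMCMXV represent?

MMMCMXV: M=1000, M=1000, M=1000, CM=900, X=10, V=5
1000 + 1000 + 1000 + 900 + 10 + 5 = 3915

3915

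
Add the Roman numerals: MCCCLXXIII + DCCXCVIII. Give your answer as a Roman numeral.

MCCCLXXIII = 1373
DCCXCVIII = 798
1373 + 798 = 2171

MMCLXXI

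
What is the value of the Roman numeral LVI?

LVI: L=50, V=5, I=1
50 + 5 + 1 = 56

56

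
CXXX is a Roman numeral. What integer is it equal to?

CXXX: C=100, X=10, X=10, X=10
100 + 10 + 10 + 10 = 130

130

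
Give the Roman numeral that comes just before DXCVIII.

DXCVIII = 598; previous is 597

DXCVII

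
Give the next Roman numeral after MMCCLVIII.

MMCCLVIII = 2258; next is 2259

MMCCLIX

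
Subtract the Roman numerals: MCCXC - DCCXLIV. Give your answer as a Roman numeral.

MCCXC = 1290
DCCXLIV = 744
1290 - 744 = 546

DXLVI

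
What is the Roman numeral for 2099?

Convert 2099 to Roman numerals:
  2099 contains 2×1000 (MM)
  99 contains 1×90 (XC)
  9 contains 1×9 (IX)

MMXCIX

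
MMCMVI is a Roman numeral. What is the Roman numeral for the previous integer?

MMCMVI = 2906, so the previous integer is 2906 - 1 = 2905

MMCMV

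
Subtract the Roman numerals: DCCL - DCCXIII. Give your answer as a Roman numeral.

DCCL = 750
DCCXIII = 713
750 - 713 = 37

XXXVII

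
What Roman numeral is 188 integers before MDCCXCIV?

MDCCXCIV = 1794
1794 - 188 = 1606

MDCVI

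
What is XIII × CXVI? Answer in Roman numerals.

XIII = 13
CXVI = 116
13 × 116 = 1508

MDVIII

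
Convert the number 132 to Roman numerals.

Convert 132 to Roman numerals:
  132 contains 1×100 (C)
  32 contains 3×10 (XXX)
  2 contains 2×1 (II)

CXXXII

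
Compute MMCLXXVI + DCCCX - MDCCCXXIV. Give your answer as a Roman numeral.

MMCLXXVI = 2176, DCCCX = 810, MDCCCXXIV = 1824
2176 + 810 = 2986
2986 - 1824 = 1162

MCLXII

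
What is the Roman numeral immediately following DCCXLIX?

DCCXLIX = 749; next is 750

DCCL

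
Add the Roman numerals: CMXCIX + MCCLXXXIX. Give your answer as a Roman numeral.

CMXCIX = 999
MCCLXXXIX = 1289
999 + 1289 = 2288

MMCCLXXXVIII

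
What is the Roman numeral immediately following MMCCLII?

MMCCLII = 2252; next is 2253

MMCCLIII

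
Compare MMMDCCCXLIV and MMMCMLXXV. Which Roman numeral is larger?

MMMDCCCXLIV = 3844
MMMCMLXXV = 3975
3975 is larger

MMMCMLXXV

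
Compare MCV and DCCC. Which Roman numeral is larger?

MCV = 1105
DCCC = 800
1105 is larger

MCV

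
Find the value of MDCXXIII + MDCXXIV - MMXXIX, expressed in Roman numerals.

MDCXXIII = 1623, MDCXXIV = 1624, MMXXIX = 2029
1623 + 1624 = 3247
3247 - 2029 = 1218

MCCXVIII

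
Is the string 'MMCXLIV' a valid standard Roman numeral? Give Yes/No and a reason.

'MMCXLIV': Check the rules: uses only the symbols I, V, X, L, C, D, M; no symbol is repeated more than three times in a row; V, L and D each appear at most once; the only places a smaller symbol precedes a larger one are the allowed subtractive pairs XL, IV, the symbol right after such a pair (if any) is smaller than the pair's first symbol, and otherwise the values never increase from left to right. Value: M (1000) + M (1000) + C (100) + XL (40) + IV (4) = 2144. So it is a valid standard Roman numeral.

Yes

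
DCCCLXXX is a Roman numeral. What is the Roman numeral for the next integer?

DCCCLXXX = 880; next is 881

DCCCLXXXI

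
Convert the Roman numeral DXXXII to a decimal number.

DXXXII: D=500, X=10, X=10, X=10, I=1, I=1
500 + 10 + 10 + 10 + 1 + 1 = 532

532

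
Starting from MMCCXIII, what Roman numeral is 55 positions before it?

MMCCXIII = 2213
2213 - 55 = 2158

MMCLVIII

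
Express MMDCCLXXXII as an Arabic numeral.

MMDCCLXXXII: M=1000, M=1000, D=500, C=100, C=100, L=50, X=10, X=10, X=10, I=1, I=1
1000 + 1000 + 500 + 100 + 100 + 50 + 10 + 10 + 10 + 1 + 1 = 2782

2782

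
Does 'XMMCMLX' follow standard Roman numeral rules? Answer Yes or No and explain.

'XMMCMLX': Invalid subtractive combination: XM

No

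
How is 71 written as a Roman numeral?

Convert 71 to Roman numerals:
  71 contains 1×50 (L)
  21 contains 2×10 (XX)
  1 contains 1×1 (I)

LXXI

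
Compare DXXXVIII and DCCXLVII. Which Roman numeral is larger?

DXXXVIII = 538
DCCXLVII = 747
747 is larger

DCCXLVII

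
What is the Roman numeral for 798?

Convert 798 to Roman numerals:
  798 contains 1×500 (D)
  298 contains 2×100 (CC)
  98 contains 1×90 (XC)
  8 contains 1×5 (V)
  3 contains 3×1 (III)

DCCXCVIII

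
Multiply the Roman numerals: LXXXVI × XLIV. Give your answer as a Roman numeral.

LXXXVI = 86
XLIV = 44
86 × 44 = 3784

MMMDCCLXXXIV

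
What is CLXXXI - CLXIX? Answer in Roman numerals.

CLXXXI = 181
CLXIX = 169
181 - 169 = 12

XII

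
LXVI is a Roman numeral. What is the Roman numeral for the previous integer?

LXVI = 66; previous is 65

LXV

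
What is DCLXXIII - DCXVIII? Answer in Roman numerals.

DCLXXIII = 673
DCXVIII = 618
673 - 618 = 55

LV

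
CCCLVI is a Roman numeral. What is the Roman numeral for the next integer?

CCCLVI = 356; next is 357

CCCLVII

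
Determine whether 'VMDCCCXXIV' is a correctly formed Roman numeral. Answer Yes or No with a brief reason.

'VMDCCCXXIV': V should not appear more than once

No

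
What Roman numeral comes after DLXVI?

DLXVI = 566, so the next integer is 566 + 1 = 567

DLXVII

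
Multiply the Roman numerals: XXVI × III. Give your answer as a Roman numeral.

XXVI = 26
III = 3
26 × 3 = 78

LXXVIII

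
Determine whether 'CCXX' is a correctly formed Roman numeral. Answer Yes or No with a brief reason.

'CCXX': Check the rules: uses only the symbols I, V, X, L, C, D, M; no symbol is repeated more than three times in a row; V, L and D each appear at most once; no smaller symbol precedes a larger one (values never increase from left to right). Value: C (100) + C (100) + X (10) + X (10) = 220. So it is a valid standard Roman numeral.

Yes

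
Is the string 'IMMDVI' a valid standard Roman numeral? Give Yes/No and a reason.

'IMMDVI': Invalid subtractive combination: IM

No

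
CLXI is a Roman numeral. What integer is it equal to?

CLXI: C=100, L=50, X=10, I=1
100 + 50 + 10 + 1 = 161

161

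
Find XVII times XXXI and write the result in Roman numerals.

XVII = 17
XXXI = 31
17 × 31 = 527

DXXVII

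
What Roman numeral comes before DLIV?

DLIV = 554; previous is 553

DLIII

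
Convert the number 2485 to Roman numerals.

Convert 2485 to Roman numerals:
  2485 contains 2×1000 (MM)
  485 contains 1×400 (CD)
  85 contains 1×50 (L)
  35 contains 3×10 (XXX)
  5 contains 1×5 (V)

MMCDLXXXV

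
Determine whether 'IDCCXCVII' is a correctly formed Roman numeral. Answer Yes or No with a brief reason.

'IDCCXCVII': Invalid subtractive combination: ID

No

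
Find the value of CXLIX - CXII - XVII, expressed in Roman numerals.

CXLIX = 149, CXII = 112, XVII = 17
149 - 112 = 37
37 - 17 = 20

XX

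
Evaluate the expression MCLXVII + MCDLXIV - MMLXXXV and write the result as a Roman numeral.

MCLXVII = 1167, MCDLXIV = 1464, MMLXXXV = 2085
1167 + 1464 = 2631
2631 - 2085 = 546

DXLVI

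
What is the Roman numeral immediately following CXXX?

CXXX = 130; next is 131

CXXXI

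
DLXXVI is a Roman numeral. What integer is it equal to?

DLXXVI: D=500, L=50, X=10, X=10, V=5, I=1
500 + 50 + 10 + 10 + 5 + 1 = 576

576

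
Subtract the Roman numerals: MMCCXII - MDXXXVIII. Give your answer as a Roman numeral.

MMCCXII = 2212
MDXXXVIII = 1538
2212 - 1538 = 674

DCLXXIV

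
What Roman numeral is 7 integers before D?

D = 500
500 - 7 = 493

CDXCIII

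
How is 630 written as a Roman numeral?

Convert 630 to Roman numerals:
  630 contains 1×500 (D)
  130 contains 1×100 (C)
  30 contains 3×10 (XXX)

DCXXX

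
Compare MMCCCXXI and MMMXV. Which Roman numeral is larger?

MMCCCXXI = 2321
MMMXV = 3015
3015 is larger

MMMXV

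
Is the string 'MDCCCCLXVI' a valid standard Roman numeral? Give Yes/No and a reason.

'MDCCCCLXVI': More than 3 consecutive C's

No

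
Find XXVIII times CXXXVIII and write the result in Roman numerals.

XXVIII = 28
CXXXVIII = 138
28 × 138 = 3864

MMMDCCCLXIV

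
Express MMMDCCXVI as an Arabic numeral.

MMMDCCXVI: M=1000, M=1000, M=1000, D=500, C=100, C=100, X=10, V=5, I=1
1000 + 1000 + 1000 + 500 + 100 + 100 + 10 + 5 + 1 = 3716

3716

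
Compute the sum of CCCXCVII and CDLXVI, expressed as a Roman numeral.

CCCXCVII = 397
CDLXVI = 466
397 + 466 = 863

DCCCLXIII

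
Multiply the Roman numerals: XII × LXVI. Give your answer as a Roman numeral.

XII = 12
LXVI = 66
12 × 66 = 792

DCCXCII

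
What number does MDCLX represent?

MDCLX: M=1000, D=500, C=100, L=50, X=10
1000 + 500 + 100 + 50 + 10 = 1660

1660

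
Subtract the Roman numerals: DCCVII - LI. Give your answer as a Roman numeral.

DCCVII = 707
LI = 51
707 - 51 = 656

DCLVI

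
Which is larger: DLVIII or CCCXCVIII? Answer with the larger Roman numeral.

DLVIII = 558
CCCXCVIII = 398
558 is larger

DLVIII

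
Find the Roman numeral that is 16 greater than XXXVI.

XXXVI = 36
36 + 16 = 52

LII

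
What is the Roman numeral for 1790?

Convert 1790 to Roman numerals:
  1790 contains 1×1000 (M)
  790 contains 1×500 (D)
  290 contains 2×100 (CC)
  90 contains 1×90 (XC)

MDCCXC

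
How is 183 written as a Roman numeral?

Convert 183 to Roman numerals:
  183 contains 1×100 (C)
  83 contains 1×50 (L)
  33 contains 3×10 (XXX)
  3 contains 3×1 (III)

CLXXXIII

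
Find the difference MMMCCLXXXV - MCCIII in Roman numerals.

MMMCCLXXXV = 3285
MCCIII = 1203
3285 - 1203 = 2082

MMLXXXII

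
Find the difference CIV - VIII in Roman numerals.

CIV = 104
VIII = 8
104 - 8 = 96

XCVI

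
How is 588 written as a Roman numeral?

Convert 588 to Roman numerals:
  588 contains 1×500 (D)
  88 contains 1×50 (L)
  38 contains 3×10 (XXX)
  8 contains 1×5 (V)
  3 contains 3×1 (III)

DLXXXVIII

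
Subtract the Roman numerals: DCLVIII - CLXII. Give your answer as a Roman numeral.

DCLVIII = 658
CLXII = 162
658 - 162 = 496

CDXCVI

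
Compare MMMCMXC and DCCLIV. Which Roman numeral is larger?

MMMCMXC = 3990
DCCLIV = 754
3990 is larger

MMMCMXC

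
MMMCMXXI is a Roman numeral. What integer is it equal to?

MMMCMXXI: M=1000, M=1000, M=1000, CM=900, X=10, X=10, I=1
1000 + 1000 + 1000 + 900 + 10 + 10 + 1 = 3921

3921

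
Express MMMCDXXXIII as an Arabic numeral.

MMMCDXXXIII: M=1000, M=1000, M=1000, CD=400, X=10, X=10, X=10, I=1, I=1, I=1
1000 + 1000 + 1000 + 400 + 10 + 10 + 10 + 1 + 1 + 1 = 3433

3433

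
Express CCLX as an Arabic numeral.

CCLX: C=100, C=100, L=50, X=10
100 + 100 + 50 + 10 = 260

260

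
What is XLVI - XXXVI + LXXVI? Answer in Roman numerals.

XLVI = 46, XXXVI = 36, LXXVI = 76
46 - 36 = 10
10 + 76 = 86

LXXXVI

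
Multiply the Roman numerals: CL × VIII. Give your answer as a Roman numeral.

CL = 150
VIII = 8
150 × 8 = 1200

MCC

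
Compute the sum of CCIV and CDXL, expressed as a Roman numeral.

CCIV = 204
CDXL = 440
204 + 440 = 644

DCXLIV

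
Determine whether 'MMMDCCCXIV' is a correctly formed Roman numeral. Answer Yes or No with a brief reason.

'MMMDCCCXIV': Check the rules: uses only the symbols I, V, X, L, C, D, M; no symbol is repeated more than three times in a row; V, L and D each appear at most once; the only place a smaller symbol precedes a larger one is the allowed subtractive pair IV, the symbol right after such a pair (if any) is smaller than the pair's first symbol, and otherwise the values never increase from left to right. Value: M (1000) + M (1000) + M (1000) + D (500) + C (100) + C (100) + C (100) + X (10) + IV (4) = 3814. So it is a valid standard Roman numeral.

Yes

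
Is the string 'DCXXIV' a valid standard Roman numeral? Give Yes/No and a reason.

'DCXXIV': Check the rules: uses only the symbols I, V, X, L, C, D, M; no symbol is repeated more than three times in a row; V, L and D each appear at most once; the only place a smaller symbol precedes a larger one is the allowed subtractive pair IV, the symbol right after such a pair (if any) is smaller than the pair's first symbol, and otherwise the values never increase from left to right. Value: D (500) + C (100) + X (10) + X (10) + IV (4) = 624. So it is a valid standard Roman numeral.

Yes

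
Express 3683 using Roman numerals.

Convert 3683 to Roman numerals:
  3683 contains 3×1000 (MMM)
  683 contains 1×500 (D)
  183 contains 1×100 (C)
  83 contains 1×50 (L)
  33 contains 3×10 (XXX)
  3 contains 3×1 (III)

MMMDCLXXXIII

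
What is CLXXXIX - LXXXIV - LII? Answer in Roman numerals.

CLXXXIX = 189, LXXXIV = 84, LII = 52
189 - 84 = 105
105 - 52 = 53

LIII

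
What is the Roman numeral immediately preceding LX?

LX = 60, so the previous integer is 60 - 1 = 59

LIX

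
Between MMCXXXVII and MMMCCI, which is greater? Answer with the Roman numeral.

MMCXXXVII = 2137
MMMCCI = 3201
3201 is larger

MMMCCI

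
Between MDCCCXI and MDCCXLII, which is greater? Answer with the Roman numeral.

MDCCCXI = 1811
MDCCXLII = 1742
1811 is larger

MDCCCXI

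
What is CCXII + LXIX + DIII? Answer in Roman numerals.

CCXII = 212, LXIX = 69, DIII = 503
212 + 69 = 281
281 + 503 = 784

DCCLXXXIV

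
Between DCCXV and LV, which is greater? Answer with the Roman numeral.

DCCXV = 715
LV = 55
715 is larger

DCCXV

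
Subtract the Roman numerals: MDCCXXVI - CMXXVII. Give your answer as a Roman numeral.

MDCCXXVI = 1726
CMXXVII = 927
1726 - 927 = 799

DCCXCIX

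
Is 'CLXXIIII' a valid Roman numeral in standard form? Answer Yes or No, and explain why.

'CLXXIIII': More than 3 consecutive I's

No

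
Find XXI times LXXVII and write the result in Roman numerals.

XXI = 21
LXXVII = 77
21 × 77 = 1617

MDCXVII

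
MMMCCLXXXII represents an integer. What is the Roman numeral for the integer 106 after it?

MMMCCLXXXII = 3282
3282 + 106 = 3388

MMMCCCLXXXVIII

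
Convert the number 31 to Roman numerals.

Convert 31 to Roman numerals:
  31 contains 3×10 (XXX)
  1 contains 1×1 (I)

XXXI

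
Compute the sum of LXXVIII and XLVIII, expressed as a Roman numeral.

LXXVIII = 78
XLVIII = 48
78 + 48 = 126

CXXVI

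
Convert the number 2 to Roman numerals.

Convert 2 to Roman numerals:
  2 contains 2×1 (II)

II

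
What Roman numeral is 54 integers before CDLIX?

CDLIX = 459
459 - 54 = 405

CDV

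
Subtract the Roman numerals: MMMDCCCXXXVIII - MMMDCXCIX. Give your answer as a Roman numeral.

MMMDCCCXXXVIII = 3838
MMMDCXCIX = 3699
3838 - 3699 = 139

CXXXIX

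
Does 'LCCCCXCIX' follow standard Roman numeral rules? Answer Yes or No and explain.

'LCCCCXCIX': More than 3 consecutive C's

No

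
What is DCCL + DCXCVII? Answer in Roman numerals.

DCCL = 750
DCXCVII = 697
750 + 697 = 1447

MCDXLVII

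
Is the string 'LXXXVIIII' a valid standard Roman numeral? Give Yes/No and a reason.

'LXXXVIIII': More than 3 consecutive I's

No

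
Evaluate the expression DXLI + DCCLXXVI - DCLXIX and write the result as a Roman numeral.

DXLI = 541, DCCLXXVI = 776, DCLXIX = 669
541 + 776 = 1317
1317 - 669 = 648

DCXLVIII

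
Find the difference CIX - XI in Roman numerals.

CIX = 109
XI = 11
109 - 11 = 98

XCVIII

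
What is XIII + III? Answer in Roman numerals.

XIII = 13
III = 3
13 + 3 = 16

XVI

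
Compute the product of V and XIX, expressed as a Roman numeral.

V = 5
XIX = 19
5 × 19 = 95

XCV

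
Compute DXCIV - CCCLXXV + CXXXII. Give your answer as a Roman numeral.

DXCIV = 594, CCCLXXV = 375, CXXXII = 132
594 - 375 = 219
219 + 132 = 351

CCCLI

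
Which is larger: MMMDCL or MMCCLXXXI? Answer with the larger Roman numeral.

MMMDCL = 3650
MMCCLXXXI = 2281
3650 is larger

MMMDCL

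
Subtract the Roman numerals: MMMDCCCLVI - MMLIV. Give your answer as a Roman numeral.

MMMDCCCLVI = 3856
MMLIV = 2054
3856 - 2054 = 1802

MDCCCII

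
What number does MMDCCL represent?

MMDCCL: M=1000, M=1000, D=500, C=100, C=100, L=50
1000 + 1000 + 500 + 100 + 100 + 50 = 2750

2750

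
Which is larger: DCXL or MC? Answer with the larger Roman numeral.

DCXL = 640
MC = 1100
1100 is larger

MC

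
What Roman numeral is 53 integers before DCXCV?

DCXCV = 695
695 - 53 = 642

DCXLII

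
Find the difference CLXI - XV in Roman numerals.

CLXI = 161
XV = 15
161 - 15 = 146

CXLVI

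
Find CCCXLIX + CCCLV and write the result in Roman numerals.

CCCXLIX = 349
CCCLV = 355
349 + 355 = 704

DCCIV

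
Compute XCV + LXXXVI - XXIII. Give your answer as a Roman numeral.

XCV = 95, LXXXVI = 86, XXIII = 23
95 + 86 = 181
181 - 23 = 158

CLVIII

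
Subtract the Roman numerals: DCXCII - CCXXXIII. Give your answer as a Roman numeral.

DCXCII = 692
CCXXXIII = 233
692 - 233 = 459

CDLIX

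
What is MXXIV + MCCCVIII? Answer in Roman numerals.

MXXIV = 1024
MCCCVIII = 1308
1024 + 1308 = 2332

MMCCCXXXII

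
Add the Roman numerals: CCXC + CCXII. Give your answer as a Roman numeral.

CCXC = 290
CCXII = 212
290 + 212 = 502

DII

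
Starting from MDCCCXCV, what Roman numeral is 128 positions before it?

MDCCCXCV = 1895
1895 - 128 = 1767

MDCCLXVII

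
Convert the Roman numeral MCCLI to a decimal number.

MCCLI: M=1000, C=100, C=100, L=50, I=1
1000 + 100 + 100 + 50 + 1 = 1251

1251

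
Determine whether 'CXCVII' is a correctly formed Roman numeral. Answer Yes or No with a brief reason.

'CXCVII': Check the rules: uses only the symbols I, V, X, L, C, D, M; no symbol is repeated more than three times in a row; V, L and D each appear at most once; the only place a smaller symbol precedes a larger one is the allowed subtractive pair XC, the symbol right after such a pair (if any) is smaller than the pair's first symbol, and otherwise the values never increase from left to right. Value: C (100) + XC (90) + V (5) + I (1) + I (1) = 197. So it is a valid standard Roman numeral.

Yes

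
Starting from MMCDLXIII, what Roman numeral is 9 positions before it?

MMCDLXIII = 2463
2463 - 9 = 2454

MMCDLIV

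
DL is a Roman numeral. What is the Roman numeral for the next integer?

DL = 550, so the next integer is 550 + 1 = 551

DLI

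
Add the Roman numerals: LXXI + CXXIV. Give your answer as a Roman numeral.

LXXI = 71
CXXIV = 124
71 + 124 = 195

CXCV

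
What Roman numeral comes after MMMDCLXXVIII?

MMMDCLXXVIII = 3678; next is 3679

MMMDCLXXIX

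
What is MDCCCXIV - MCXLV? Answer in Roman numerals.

MDCCCXIV = 1814
MCXLV = 1145
1814 - 1145 = 669

DCLXIX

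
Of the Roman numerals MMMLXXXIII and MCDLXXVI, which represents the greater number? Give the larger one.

MMMLXXXIII = 3083
MCDLXXVI = 1476
3083 is larger

MMMLXXXIII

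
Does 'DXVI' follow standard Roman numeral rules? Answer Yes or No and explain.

'DXVI': Check the rules: uses only the symbols I, V, X, L, C, D, M; no symbol is repeated more than three times in a row; V, L and D each appear at most once; no smaller symbol precedes a larger one (values never increase from left to right). Value: D (500) + X (10) + V (5) + I (1) = 516. So it is a valid standard Roman numeral.

Yes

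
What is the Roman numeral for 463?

Convert 463 to Roman numerals:
  463 contains 1×400 (CD)
  63 contains 1×50 (L)
  13 contains 1×10 (X)
  3 contains 3×1 (III)

CDLXIII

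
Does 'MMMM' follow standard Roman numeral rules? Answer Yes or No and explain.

'MMMM': More than 3 consecutive M's

No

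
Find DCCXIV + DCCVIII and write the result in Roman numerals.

DCCXIV = 714
DCCVIII = 708
714 + 708 = 1422

MCDXXII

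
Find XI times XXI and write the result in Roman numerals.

XI = 11
XXI = 21
11 × 21 = 231

CCXXXI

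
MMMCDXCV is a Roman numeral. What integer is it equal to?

MMMCDXCV: M=1000, M=1000, M=1000, CD=400, XC=90, V=5
1000 + 1000 + 1000 + 400 + 90 + 5 = 3495

3495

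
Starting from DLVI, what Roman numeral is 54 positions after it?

DLVI = 556
556 + 54 = 610

DCX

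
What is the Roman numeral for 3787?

Convert 3787 to Roman numerals:
  3787 contains 3×1000 (MMM)
  787 contains 1×500 (D)
  287 contains 2×100 (CC)
  87 contains 1×50 (L)
  37 contains 3×10 (XXX)
  7 contains 1×5 (V)
  2 contains 2×1 (II)

MMMDCCLXXXVII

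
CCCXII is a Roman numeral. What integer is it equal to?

CCCXII: C=100, C=100, C=100, X=10, I=1, I=1
100 + 100 + 100 + 10 + 1 + 1 = 312

312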